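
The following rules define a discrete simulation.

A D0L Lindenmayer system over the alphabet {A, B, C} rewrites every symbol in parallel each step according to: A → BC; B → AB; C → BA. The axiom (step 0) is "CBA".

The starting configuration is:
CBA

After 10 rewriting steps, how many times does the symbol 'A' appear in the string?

[0] CBA
[1] BAABBC
[2] ABBCBCABABBA
[3] BCABABBAABBABCABBCABABBC
[4] ABBABCABBCABABBCBCABABBCABBABCABABBABCABBCABABBA
[5] BCABABBCABBABCABABBABCABBCABABBAABBABCABBCABABBABCABABBCABBABCABBCABABBCABBABCABABBABCABBCABABBC
[6] ABBABCABBCABABBABCABABBCABBABCABBCABABBCABBABCABABBABCABBC…ABBCABABBABCABABBCABBABCABBCABABBCABBABCABABBABCABBCABABBA  (len 192)
[7] BCABABBCABBABCABABBABCABBCABABBCABBABCABBCABABBABCABABBCAB…ABBCABABBABCABABBCABBABCABBCABABBCABBABCABABBABCABBCABABBC  (len 384)
[8] ABBABCABBCABABBABCABABBCABBABCABBCABABBCABBABCABABBABCABBC…ABBCABABBABCABABBCABBABCABBCABABBCABBABCABABBABCABBCABABBA  (len 768)
[9] BCABABBCABBABCABABBABCABBCABABBCABBABCABBCABABBABCABABBCAB…ABBCABABBABCABABBCABBABCABBCABABBCABBABCABABBABCABBCABABBC  (len 1536)
[10] ABBABCABBCABABBABCABABBCABBABCABBCABABBCABBABCABABBABCABBC…ABBCABABBABCABABBCABBABCABBCABABBCABBABCABABBABCABBCABABBA  (len 3072)

1024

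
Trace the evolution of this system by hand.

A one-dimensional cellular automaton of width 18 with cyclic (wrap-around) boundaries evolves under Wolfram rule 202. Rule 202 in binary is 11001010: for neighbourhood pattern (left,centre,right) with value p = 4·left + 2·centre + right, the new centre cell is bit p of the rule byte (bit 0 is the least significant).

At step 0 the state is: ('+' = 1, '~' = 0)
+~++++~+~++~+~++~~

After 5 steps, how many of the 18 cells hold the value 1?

15

0) +~++++~+~++~+~++~~
1) ~~++++~~~++~~~++~+
2) ~+++++~~+++~~+++~~
3) ++++++~++++~++++~~
4) ++++++~++++~++++~+
5) ++++++~++++~++++~+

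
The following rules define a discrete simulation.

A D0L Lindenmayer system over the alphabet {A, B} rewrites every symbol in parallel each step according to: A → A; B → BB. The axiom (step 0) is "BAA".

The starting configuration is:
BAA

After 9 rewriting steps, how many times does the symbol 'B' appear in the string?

512

0) BAA
1) BBAA
2) BBBBAA
3) BBBBBBBBAA
4) BBBBBBBBBBBBBBBBAA
5) BBBBBBBBBBBBBBBBBBBBBBBBBBBBBBBBAA
6) BBBBBBBBBBBBBBBBBBBBBBBBBBBBBBBBBBBBBBBBBBBBBBBBBBBBBBBBBBBBBBBBAA
7) BBBBBBBBBBBBBBBBBBBBBBBBBBBBBBBBBBBBBBBBBBBBBBBBBBBBBBBBBB…BBBBBBBBBBBBBBBBBBBBBBBBBBBBBBBBBBBBBBBBBBBBBBBBBBBBBBBBAA  (len 130)
8) BBBBBBBBBBBBBBBBBBBBBBBBBBBBBBBBBBBBBBBBBBBBBBBBBBBBBBBBBB…BBBBBBBBBBBBBBBBBBBBBBBBBBBBBBBBBBBBBBBBBBBBBBBBBBBBBBBBAA  (len 258)
9) BBBBBBBBBBBBBBBBBBBBBBBBBBBBBBBBBBBBBBBBBBBBBBBBBBBBBBBBBB…BBBBBBBBBBBBBBBBBBBBBBBBBBBBBBBBBBBBBBBBBBBBBBBBBBBBBBBBAA  (len 514)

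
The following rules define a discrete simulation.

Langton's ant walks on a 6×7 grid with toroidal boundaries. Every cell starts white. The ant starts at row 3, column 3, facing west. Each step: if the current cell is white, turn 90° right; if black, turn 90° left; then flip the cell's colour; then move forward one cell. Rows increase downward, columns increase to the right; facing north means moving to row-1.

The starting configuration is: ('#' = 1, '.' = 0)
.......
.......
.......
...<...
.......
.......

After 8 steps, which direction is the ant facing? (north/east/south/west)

0) .......
.......
.......
...<...
.......
.......
1) .......
.......
...^...
...#...
.......
.......
2) .......
.......
...#>..
...#...
.......
.......
3) .......
.......
...##..
...#v..
.......
.......
4) .......
.......
...##..
...<#..
.......
.......
5) .......
.......
...##..
....#..
...v...
.......
6) .......
.......
...##..
....#..
..<#...
.......
7) .......
.......
...##..
..^.#..
..##...
.......
8) .......
.......
...##..
..#>#..
..##...
.......

east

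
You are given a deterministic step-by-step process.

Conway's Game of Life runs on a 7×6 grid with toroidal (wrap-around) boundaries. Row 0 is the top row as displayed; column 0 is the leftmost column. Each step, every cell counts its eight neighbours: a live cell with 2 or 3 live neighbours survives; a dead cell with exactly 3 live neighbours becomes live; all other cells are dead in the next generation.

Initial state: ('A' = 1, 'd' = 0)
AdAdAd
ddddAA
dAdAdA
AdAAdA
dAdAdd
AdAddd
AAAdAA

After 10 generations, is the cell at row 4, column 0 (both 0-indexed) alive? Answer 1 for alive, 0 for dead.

1

[0] AdAdAd
ddddAA
dAdAdA
AdAAdA
dAdAdd
AdAddd
AAAdAA
[1] ddAddd
dAAddd
dAdAdd
dddAdA
dddAAA
ddddAd
ddAdAd
[2] ddAddd
dAdAdd
AAdAAd
AddAdA
dddAdA
dddddd
dddddd
[3] ddAddd
AAdAAd
dAdAdd
dAdAdd
AddddA
dddddd
dddddd
[4] dAAAdd
AAdAAd
dAdAdd
dAddAd
Addddd
dddddd
dddddd
[5] AAdAAd
AdddAd
dAdAdA
AAAddd
dddddd
dddddd
ddAddd
[6] AAAAAd
dddddd
dddAAA
AAAddd
dAdddd
dddddd
dAAAdd
[7] AdddAd
AAdddd
AAAAAA
AAAAAA
AAAddd
dAdddd
AdddAd
[8] Addddd
dddddd
dddddd
dddddd
ddddAd
ddAddA
AAdddd
[9] AAdddd
dddddd
dddddd
dddddd
dddddd
AAdddA
AAdddA
[10] dAdddA
dddddd
dddddd
dddddd
Addddd
dAdddA
ddAddd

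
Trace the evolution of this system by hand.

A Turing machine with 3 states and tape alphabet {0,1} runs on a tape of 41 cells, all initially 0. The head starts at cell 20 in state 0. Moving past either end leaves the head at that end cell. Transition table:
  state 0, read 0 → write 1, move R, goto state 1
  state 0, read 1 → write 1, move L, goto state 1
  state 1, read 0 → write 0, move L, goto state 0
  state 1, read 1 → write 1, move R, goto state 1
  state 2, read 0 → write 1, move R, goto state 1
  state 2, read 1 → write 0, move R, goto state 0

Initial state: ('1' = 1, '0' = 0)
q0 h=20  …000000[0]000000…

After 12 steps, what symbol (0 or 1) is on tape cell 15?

k=0  q0 h=20  …000000[0]000000…
k=1  q1 h=21  …000001[0]000000…
k=2  q0 h=20  …000000[1]000000…
k=3  q1 h=19  …000000[0]100000…
k=4  q0 h=18  …000000[0]010000…
k=5  q1 h=19  …000001[0]100000…
k=6  q0 h=18  …000000[1]010000…
k=7  q1 h=17  …000000[0]101000…
k=8  q0 h=16  …000000[0]010100…
k=9  q1 h=17  …000001[0]101000…
k=10  q0 h=16  …000000[1]010100…
k=11  q1 h=15  …000000[0]101010…
k=12  q0 h=14  …000000[0]010101…

0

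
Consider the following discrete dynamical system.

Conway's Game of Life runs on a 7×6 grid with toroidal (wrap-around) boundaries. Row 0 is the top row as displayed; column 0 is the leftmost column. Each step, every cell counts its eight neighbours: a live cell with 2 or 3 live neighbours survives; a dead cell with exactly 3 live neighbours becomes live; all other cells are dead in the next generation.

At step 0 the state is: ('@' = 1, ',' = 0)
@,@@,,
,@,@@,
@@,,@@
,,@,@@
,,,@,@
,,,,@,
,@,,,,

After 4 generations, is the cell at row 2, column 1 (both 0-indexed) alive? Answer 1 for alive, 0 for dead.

k=0  @,@@,,
,@,@@,
@@,,@@
,,@,@@
,,,@,@
,,,,@,
,@,,,,
k=1  @,,@@,
,,,,,,
,@,,,,
,@@,,,
,,,@,@
,,,,@,
,@@@,,
k=2  ,@,@@,
,,,,,,
,@@,,,
@@@,,,
,,@@@,
,,,,@,
,@@,,@
k=3  @@,@@,
,@,@,,
@,@,,,
@,,,,,
,,@,@@
,@,,@@
@@@,,@
k=4  ,,,@@,
,,,@@@
@,@,,,
@,,@,,
,@,@@,
,,,,,,
,,,,,,

0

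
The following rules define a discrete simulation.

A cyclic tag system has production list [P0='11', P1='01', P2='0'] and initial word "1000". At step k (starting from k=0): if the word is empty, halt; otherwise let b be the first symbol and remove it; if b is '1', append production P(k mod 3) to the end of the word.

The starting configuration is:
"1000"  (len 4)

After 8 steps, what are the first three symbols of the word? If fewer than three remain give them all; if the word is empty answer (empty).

001

0) "1000"  (len 4)
1) "00011"  (len 5)
2) "0011"  (len 4)
3) "011"  (len 3)
4) "11"  (len 2)
5) "101"  (len 3)
6) "010"  (len 3)
7) "10"  (len 2)
8) "001"  (len 3)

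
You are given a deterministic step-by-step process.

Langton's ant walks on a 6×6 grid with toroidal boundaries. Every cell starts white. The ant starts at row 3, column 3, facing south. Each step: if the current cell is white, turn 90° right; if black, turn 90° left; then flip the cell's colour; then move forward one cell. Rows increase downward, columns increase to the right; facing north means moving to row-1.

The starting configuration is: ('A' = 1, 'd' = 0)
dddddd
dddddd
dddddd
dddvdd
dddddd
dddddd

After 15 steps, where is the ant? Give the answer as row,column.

2,3

t=0: dddddd
dddddd
dddddd
dddvdd
dddddd
dddddd
t=1: dddddd
dddddd
dddddd
dd<Add
dddddd
dddddd
t=2: dddddd
dddddd
dd^ddd
ddAAdd
dddddd
dddddd
t=3: dddddd
dddddd
ddA>dd
ddAAdd
dddddd
dddddd
t=4: dddddd
dddddd
ddAAdd
ddAvdd
dddddd
dddddd
t=5: dddddd
dddddd
ddAAdd
ddAd>d
dddddd
dddddd
t=6: dddddd
dddddd
ddAAdd
ddAdAd
ddddvd
dddddd
t=7: dddddd
dddddd
ddAAdd
ddAdAd
ddd<Ad
dddddd
t=8: dddddd
dddddd
ddAAdd
ddA^Ad
dddAAd
dddddd
t=9: dddddd
dddddd
ddAAdd
ddAA>d
dddAAd
dddddd
t=10: dddddd
dddddd
ddAA^d
ddAAdd
dddAAd
dddddd
t=11: dddddd
dddddd
ddAAA>
ddAAdd
dddAAd
dddddd
t=12: dddddd
dddddd
ddAAAA
ddAAdv
dddAAd
dddddd
t=13: dddddd
dddddd
ddAAAA
ddAA<A
dddAAd
dddddd
t=14: dddddd
dddddd
ddAA^A
ddAAAA
dddAAd
dddddd
t=15: dddddd
dddddd
ddA<dA
ddAAAA
dddAAd
dddddd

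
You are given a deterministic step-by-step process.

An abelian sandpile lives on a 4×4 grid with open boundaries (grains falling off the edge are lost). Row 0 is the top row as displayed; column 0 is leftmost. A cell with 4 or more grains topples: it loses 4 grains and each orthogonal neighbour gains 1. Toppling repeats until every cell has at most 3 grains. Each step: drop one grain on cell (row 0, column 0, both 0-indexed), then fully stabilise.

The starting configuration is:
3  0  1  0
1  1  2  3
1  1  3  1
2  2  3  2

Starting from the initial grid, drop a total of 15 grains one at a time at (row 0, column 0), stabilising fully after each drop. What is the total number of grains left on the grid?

gen 0: 3  0  1  0
1  1  2  3
1  1  3  1
2  2  3  2
gen 1: 0  1  1  0
2  1  2  3
1  1  3  1
2  2  3  2
gen 2: 1  1  1  0
2  1  2  3
1  1  3  1
2  2  3  2
gen 3: 2  1  1  0
2  1  2  3
1  1  3  1
2  2  3  2
gen 4: 3  1  1  0
2  1  2  3
1  1  3  1
2  2  3  2
gen 5: 0  2  1  0
3  1  2  3
1  1  3  1
2  2  3  2
gen 6: 1  2  1  0
3  1  2  3
1  1  3  1
2  2  3  2
gen 7: 2  2  1  0
3  1  2  3
1  1  3  1
2  2  3  2
gen 8: 3  2  1  0
3  1  2  3
1  1  3  1
2  2  3  2
gen 9: 1  3  1  0
0  2  2  3
2  1  3  1
2  2  3  2
gen 10: 2  3  1  0
0  2  2  3
2  1  3  1
2  2  3  2
gen 11: 3  3  1  0
0  2  2  3
2  1  3  1
2  2  3  2
gen 12: 1  0  2  0
1  3  2  3
2  1  3  1
2  2  3  2
gen 13: 2  0  2  0
1  3  2  3
2  1  3  1
2  2  3  2
gen 14: 3  0  2  0
1  3  2  3
2  1  3  1
2  2  3  2
gen 15: 0  1  2  0
2  3  2  3
2  1  3  1
2  2  3  2

29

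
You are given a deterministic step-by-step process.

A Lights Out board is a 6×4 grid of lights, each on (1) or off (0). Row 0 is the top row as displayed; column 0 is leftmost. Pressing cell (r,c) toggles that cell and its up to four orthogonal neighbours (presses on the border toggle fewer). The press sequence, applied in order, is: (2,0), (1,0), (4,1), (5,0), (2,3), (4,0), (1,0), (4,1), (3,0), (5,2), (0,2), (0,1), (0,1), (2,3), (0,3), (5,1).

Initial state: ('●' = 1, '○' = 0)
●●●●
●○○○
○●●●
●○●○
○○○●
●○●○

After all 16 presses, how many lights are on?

15

[0] ●●●●
●○○○
○●●●
●○●○
○○○●
●○●○
[1] ●●●●
○○○○
●○●●
○○●○
○○○●
●○●○
[2] ○●●●
●●○○
○○●●
○○●○
○○○●
●○●○
[3] ○●●●
●●○○
○○●●
○●●○
●●●●
●●●○
[4] ○●●●
●●○○
○○●●
○●●○
○●●●
○○●○
[5] ○●●●
●●○●
○○○○
○●●●
○●●●
○○●○
[6] ○●●●
●●○●
○○○○
●●●●
●○●●
●○●○
[7] ●●●●
○○○●
●○○○
●●●●
●○●●
●○●○
[8] ●●●●
○○○●
●○○○
●○●●
○●○●
●●●○
[9] ●●●●
○○○●
○○○○
○●●●
●●○●
●●●○
[10] ●●●●
○○○●
○○○○
○●●●
●●●●
●○○●
[11] ●○○○
○○●●
○○○○
○●●●
●●●●
●○○●
[12] ○●●○
○●●●
○○○○
○●●●
●●●●
●○○●
[13] ●○○○
○○●●
○○○○
○●●●
●●●●
●○○●
[14] ●○○○
○○●○
○○●●
○●●○
●●●●
●○○●
[15] ●○●●
○○●●
○○●●
○●●○
●●●●
●○○●
[16] ●○●●
○○●●
○○●●
○●●○
●○●●
○●●●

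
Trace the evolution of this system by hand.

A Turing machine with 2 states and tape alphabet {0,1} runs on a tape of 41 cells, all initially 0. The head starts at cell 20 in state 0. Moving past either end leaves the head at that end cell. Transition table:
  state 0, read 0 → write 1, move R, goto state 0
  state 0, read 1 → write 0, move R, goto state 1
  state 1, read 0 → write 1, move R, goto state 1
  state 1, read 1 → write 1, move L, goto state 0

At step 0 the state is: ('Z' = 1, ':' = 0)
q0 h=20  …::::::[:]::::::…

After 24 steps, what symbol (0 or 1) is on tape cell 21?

1

step 0: q0 h=20  …::::::[:]::::::…
step 1: q0 h=21  …:::::Z[:]::::::…
step 2: q0 h=22  …::::ZZ[:]::::::…
step 3: q0 h=23  …:::ZZZ[:]::::::…
step 4: q0 h=24  …::ZZZZ[:]::::::…
step 5: q0 h=25  …:ZZZZZ[:]::::::…
step 6: q0 h=26  …ZZZZZZ[:]::::::…
step 7: q0 h=27  …ZZZZZZ[:]::::::…
step 8: q0 h=28  …ZZZZZZ[:]::::::…
step 9: q0 h=29  …ZZZZZZ[:]::::::…
step 10: q0 h=30  …ZZZZZZ[:]::::::…
step 11: q0 h=31  …ZZZZZZ[:]::::::…
step 12: q0 h=32  …ZZZZZZ[:]::::::…
step 13: q0 h=33  …ZZZZZZ[:]::::::…
step 14: q0 h=34  …ZZZZZZ[:]::::::|
step 15: q0 h=35  …ZZZZZZ[:]:::::|
step 16: q0 h=36  …ZZZZZZ[:]::::|
step 17: q0 h=37  …ZZZZZZ[:]:::|
step 18: q0 h=38  …ZZZZZZ[:]::|
step 19: q0 h=39  …ZZZZZZ[:]:|
step 20: q0 h=40  …ZZZZZZ[:]|
step 21: q0 h=40  …ZZZZZZ[Z]|
step 22: q1 h=40  …ZZZZZZ[:]|
step 23: q1 h=40  …ZZZZZZ[Z]|
step 24: q0 h=39  …ZZZZZZ[Z]Z|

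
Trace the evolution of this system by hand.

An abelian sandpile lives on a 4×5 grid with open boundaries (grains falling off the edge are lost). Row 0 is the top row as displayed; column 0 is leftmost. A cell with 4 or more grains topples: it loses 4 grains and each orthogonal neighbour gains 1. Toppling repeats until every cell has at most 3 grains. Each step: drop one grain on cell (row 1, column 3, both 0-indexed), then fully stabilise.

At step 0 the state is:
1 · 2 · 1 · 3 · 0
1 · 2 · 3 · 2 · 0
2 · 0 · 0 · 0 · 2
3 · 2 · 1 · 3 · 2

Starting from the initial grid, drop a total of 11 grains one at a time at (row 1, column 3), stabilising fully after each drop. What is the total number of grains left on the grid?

step 0: 1 · 2 · 1 · 3 · 0
1 · 2 · 3 · 2 · 0
2 · 0 · 0 · 0 · 2
3 · 2 · 1 · 3 · 2
step 1: 1 · 2 · 1 · 3 · 0
1 · 2 · 3 · 3 · 0
2 · 0 · 0 · 0 · 2
3 · 2 · 1 · 3 · 2
step 2: 1 · 2 · 3 · 0 · 1
1 · 3 · 0 · 2 · 1
2 · 0 · 1 · 1 · 2
3 · 2 · 1 · 3 · 2
step 3: 1 · 2 · 3 · 0 · 1
1 · 3 · 0 · 3 · 1
2 · 0 · 1 · 1 · 2
3 · 2 · 1 · 3 · 2
step 4: 1 · 2 · 3 · 1 · 1
1 · 3 · 1 · 0 · 2
2 · 0 · 1 · 2 · 2
3 · 2 · 1 · 3 · 2
step 5: 1 · 2 · 3 · 1 · 1
1 · 3 · 1 · 1 · 2
2 · 0 · 1 · 2 · 2
3 · 2 · 1 · 3 · 2
step 6: 1 · 2 · 3 · 1 · 1
1 · 3 · 1 · 2 · 2
2 · 0 · 1 · 2 · 2
3 · 2 · 1 · 3 · 2
step 7: 1 · 2 · 3 · 1 · 1
1 · 3 · 1 · 3 · 2
2 · 0 · 1 · 2 · 2
3 · 2 · 1 · 3 · 2
step 8: 1 · 2 · 3 · 2 · 1
1 · 3 · 2 · 0 · 3
2 · 0 · 1 · 3 · 2
3 · 2 · 1 · 3 · 2
step 9: 1 · 2 · 3 · 2 · 1
1 · 3 · 2 · 1 · 3
2 · 0 · 1 · 3 · 2
3 · 2 · 1 · 3 · 2
step 10: 1 · 2 · 3 · 2 · 1
1 · 3 · 2 · 2 · 3
2 · 0 · 1 · 3 · 2
3 · 2 · 1 · 3 · 2
step 11: 1 · 2 · 3 · 2 · 1
1 · 3 · 2 · 3 · 3
2 · 0 · 1 · 3 · 2
3 · 2 · 1 · 3 · 2

40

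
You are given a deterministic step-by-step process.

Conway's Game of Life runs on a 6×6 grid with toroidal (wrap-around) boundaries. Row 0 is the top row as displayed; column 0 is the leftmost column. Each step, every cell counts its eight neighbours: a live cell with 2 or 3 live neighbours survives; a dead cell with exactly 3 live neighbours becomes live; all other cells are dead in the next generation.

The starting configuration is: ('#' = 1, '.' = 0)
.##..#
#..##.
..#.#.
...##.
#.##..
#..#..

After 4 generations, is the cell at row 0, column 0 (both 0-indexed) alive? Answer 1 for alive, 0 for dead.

1

0) .##..#
#..##.
..#.#.
...##.
#.##..
#..#..
1) .##..#
#...#.
..#...
.#..##
.##..#
#..###
2) .##...
#.##.#
##.##.
.#.###
.##...
...#..
3) ##..#.
.....#
......
.....#
##....
...#..
4) #...##
#....#
......
#.....
#.....
..#..#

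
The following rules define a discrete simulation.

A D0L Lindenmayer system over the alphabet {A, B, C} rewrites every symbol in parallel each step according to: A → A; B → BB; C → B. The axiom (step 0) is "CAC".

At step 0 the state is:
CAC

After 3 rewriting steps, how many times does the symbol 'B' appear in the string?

[0] CAC
[1] BAB
[2] BBABB
[3] BBBBABBBB

8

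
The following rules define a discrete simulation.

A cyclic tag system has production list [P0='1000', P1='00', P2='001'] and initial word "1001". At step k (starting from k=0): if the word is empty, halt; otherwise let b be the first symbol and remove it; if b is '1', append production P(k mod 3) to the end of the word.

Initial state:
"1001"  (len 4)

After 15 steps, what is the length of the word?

k=0  "1001"  (len 4)
k=1  "0011000"  (len 7)
k=2  "011000"  (len 6)
k=3  "11000"  (len 5)
k=4  "10001000"  (len 8)
k=5  "000100000"  (len 9)
k=6  "00100000"  (len 8)
k=7  "0100000"  (len 7)
k=8  "100000"  (len 6)
k=9  "00000001"  (len 8)
k=10  "0000001"  (len 7)
k=11  "000001"  (len 6)
k=12  "00001"  (len 5)
k=13  "0001"  (len 4)
k=14  "001"  (len 3)
k=15  "01"  (len 2)

2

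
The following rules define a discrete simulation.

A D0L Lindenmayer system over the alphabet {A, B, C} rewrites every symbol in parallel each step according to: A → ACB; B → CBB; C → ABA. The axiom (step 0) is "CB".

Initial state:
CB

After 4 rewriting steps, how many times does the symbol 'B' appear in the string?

81

gen 0: CB
gen 1: ABACBB
gen 2: ACBCBBACBABACBBCBB
gen 3: ACBABACBBABACBBCBBACBABACBBACBCBBACBABACBBCBBABACBBCBB
gen 4: ACBABACBBACBCBBACBABACBBCBBACBCBBACBABACBBCBBABACBBCBBACBA…ACBBACBCBBACBABACBBCBBABACBBCBBACBCBBACBABACBBCBBABACBBCBB  (len 162)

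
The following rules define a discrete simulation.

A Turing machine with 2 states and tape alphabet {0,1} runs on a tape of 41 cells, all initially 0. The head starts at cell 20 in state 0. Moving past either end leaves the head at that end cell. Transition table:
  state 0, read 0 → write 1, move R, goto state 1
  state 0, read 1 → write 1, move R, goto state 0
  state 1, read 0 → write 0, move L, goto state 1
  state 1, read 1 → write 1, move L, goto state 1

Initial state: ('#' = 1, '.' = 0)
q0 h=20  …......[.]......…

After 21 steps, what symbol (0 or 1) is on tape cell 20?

gen 0: q0 h=20  …......[.]......…
gen 1: q1 h=21  ….....#[.]......…
gen 2: q1 h=20  …......[#]......…
gen 3: q1 h=19  …......[.]#.....…
gen 4: q1 h=18  …......[.].#....…
gen 5: q1 h=17  …......[.]..#...…
gen 6: q1 h=16  …......[.]...#..…
gen 7: q1 h=15  …......[.]....#.…
gen 8: q1 h=14  …......[.].....#…
gen 9: q1 h=13  …......[.]......…
gen 10: q1 h=12  …......[.]......…
gen 11: q1 h=11  …......[.]......…
gen 12: q1 h=10  …......[.]......…
gen 13: q1 h= 9  …......[.]......…
gen 14: q1 h= 8  …......[.]......…
gen 15: q1 h= 7  …......[.]......…
gen 16: q1 h= 6  |......[.]......…
gen 17: q1 h= 5  |.....[.]......…
gen 18: q1 h= 4  |....[.]......…
gen 19: q1 h= 3  |...[.]......…
gen 20: q1 h= 2  |..[.]......…
gen 21: q1 h= 1  |.[.]......…

1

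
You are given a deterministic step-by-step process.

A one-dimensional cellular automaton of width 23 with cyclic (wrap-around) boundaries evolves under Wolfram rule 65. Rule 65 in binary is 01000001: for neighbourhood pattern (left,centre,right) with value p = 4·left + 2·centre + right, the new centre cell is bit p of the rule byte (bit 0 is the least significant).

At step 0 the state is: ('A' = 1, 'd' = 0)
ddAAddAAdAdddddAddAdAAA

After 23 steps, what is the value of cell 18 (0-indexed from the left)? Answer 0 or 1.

0

t=0: ddAAddAAdAdddddAddAdAAA
t=1: dddAdddAdddAAAddddddddA
t=2: dAdddAdddAdddAdAAAAAAdd
t=3: dddAdddAdddAddddddddAdA
t=4: dAdddAdddAdddAAAAAAdddd
t=5: dddAdddAdddAddddddAdAAA
t=6: dAdddAdddAdddAAAAdddddA
t=7: dddAdddAdddAddddAdAAAdd
t=8: AAdddAdddAdddAAdddddAdA
t=9: dAdAdddAdddAddAdAAAdddd
t=10: dddddAdddAddddddddAdAAA
t=11: dAAAdddAdddAAAAAAdddddA
t=12: dddAdAdddAddddddAdAAAdd
t=13: AAdddddAdddAAAAdddddAdA
t=14: dAdAAAdddAddddAdAAAdddd
t=15: dddddAdAdddAAdddddAdAAA
t=16: dAAAdddddAddAdAAAdddddA
t=17: dddAdAAAddddddddAdAAAdd
t=18: AAdddddAdAAAAAAdddddAdA
t=19: dAdAAAddddddddAdAAAdddd
t=20: dddddAdAAAAAAdddddAdAAA
t=21: dAAAddddddddAdAAAdddddA
t=22: dddAdAAAAAAdddddAdAAAdd
t=23: AAddddddddAdAAAdddddAdA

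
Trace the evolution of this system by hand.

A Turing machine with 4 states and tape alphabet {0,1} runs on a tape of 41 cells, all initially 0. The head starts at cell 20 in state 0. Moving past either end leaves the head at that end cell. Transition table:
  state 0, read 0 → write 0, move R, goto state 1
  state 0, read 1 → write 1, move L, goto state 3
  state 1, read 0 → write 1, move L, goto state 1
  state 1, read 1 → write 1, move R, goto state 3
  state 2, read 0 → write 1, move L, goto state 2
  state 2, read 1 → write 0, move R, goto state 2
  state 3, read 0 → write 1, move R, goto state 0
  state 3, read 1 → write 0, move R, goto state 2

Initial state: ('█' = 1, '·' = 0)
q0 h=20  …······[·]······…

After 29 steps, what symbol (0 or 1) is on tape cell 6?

step 0: q0 h=20  …······[·]······…
step 1: q1 h=21  …······[·]······…
step 2: q1 h=20  …······[·]█·····…
step 3: q1 h=19  …······[·]██····…
step 4: q1 h=18  …······[·]███···…
step 5: q1 h=17  …······[·]████··…
step 6: q1 h=16  …······[·]█████·…
step 7: q1 h=15  …······[·]██████…
step 8: q1 h=14  …······[·]██████…
step 9: q1 h=13  …······[·]██████…
step 10: q1 h=12  …······[·]██████…
step 11: q1 h=11  …······[·]██████…
step 12: q1 h=10  …······[·]██████…
step 13: q1 h= 9  …······[·]██████…
step 14: q1 h= 8  …······[·]██████…
step 15: q1 h= 7  …······[·]██████…
step 16: q1 h= 6  |······[·]██████…
step 17: q1 h= 5  |·····[·]██████…
step 18: q1 h= 4  |····[·]██████…
step 19: q1 h= 3  |···[·]██████…
step 20: q1 h= 2  |··[·]██████…
step 21: q1 h= 1  |·[·]██████…
step 22: q1 h= 0  |[·]██████…
step 23: q1 h= 0  |[█]██████…
step 24: q3 h= 1  |█[█]██████…
step 25: q2 h= 2  |█·[█]██████…
step 26: q2 h= 3  |█··[█]██████…
step 27: q2 h= 4  |█···[█]██████…
step 28: q2 h= 5  |█····[█]██████…
step 29: q2 h= 6  |█·····[█]██████…

1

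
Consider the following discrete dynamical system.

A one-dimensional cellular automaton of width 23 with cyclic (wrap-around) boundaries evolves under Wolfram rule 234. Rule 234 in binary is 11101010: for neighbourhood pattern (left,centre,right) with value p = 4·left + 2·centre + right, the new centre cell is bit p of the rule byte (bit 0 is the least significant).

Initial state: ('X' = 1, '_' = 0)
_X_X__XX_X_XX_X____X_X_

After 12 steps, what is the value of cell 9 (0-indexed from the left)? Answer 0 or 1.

1

[0] _X_X__XX_X_XX_X____X_X_
[1] X_X__XXXX_XXXX____X_X__
[2] _X__XXXXXXXXXX___X_X__X
[3] X__XXXXXXXXXXX__X_X__X_
[4] __XXXXXXXXXXXX_X_X__X_X
[5] _XXXXXXXXXXXXXX_X__X_X_
[6] XXXXXXXXXXXXXXXX__X_X__
[7] XXXXXXXXXXXXXXXX_X_X__X
[8] XXXXXXXXXXXXXXXXX_X__XX
[9] XXXXXXXXXXXXXXXXXX__XXX
[10] XXXXXXXXXXXXXXXXXX_XXXX
[11] XXXXXXXXXXXXXXXXXXXXXXX
[12] XXXXXXXXXXXXXXXXXXXXXXX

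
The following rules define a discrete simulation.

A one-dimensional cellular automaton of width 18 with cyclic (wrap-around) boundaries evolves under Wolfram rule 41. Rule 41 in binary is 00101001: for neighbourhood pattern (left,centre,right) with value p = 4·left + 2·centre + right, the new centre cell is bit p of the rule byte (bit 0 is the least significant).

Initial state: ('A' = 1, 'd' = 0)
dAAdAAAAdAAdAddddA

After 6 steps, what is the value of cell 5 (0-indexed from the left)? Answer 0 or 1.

gen 0: dAAdAAAAdAAdAddddA
gen 1: AAdAAdddAAdAddAAdd
gen 2: AdAAddAdAdAdddAddd
gen 3: dAAddddAdAddAdddAd
gen 4: dAddAAddAdddddAddd
gen 5: ddddAdddddAAAdddAA
gen 6: dAAdddAAAdAdddAdAd

0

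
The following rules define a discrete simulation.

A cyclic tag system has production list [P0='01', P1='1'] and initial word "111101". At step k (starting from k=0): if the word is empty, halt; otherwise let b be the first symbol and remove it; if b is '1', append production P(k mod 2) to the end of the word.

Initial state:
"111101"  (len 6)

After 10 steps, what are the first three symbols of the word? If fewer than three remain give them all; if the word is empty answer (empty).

111

step 0: "111101"  (len 6)
step 1: "1110101"  (len 7)
step 2: "1101011"  (len 7)
step 3: "10101101"  (len 8)
step 4: "01011011"  (len 8)
step 5: "1011011"  (len 7)
step 6: "0110111"  (len 7)
step 7: "110111"  (len 6)
step 8: "101111"  (len 6)
step 9: "0111101"  (len 7)
step 10: "111101"  (len 6)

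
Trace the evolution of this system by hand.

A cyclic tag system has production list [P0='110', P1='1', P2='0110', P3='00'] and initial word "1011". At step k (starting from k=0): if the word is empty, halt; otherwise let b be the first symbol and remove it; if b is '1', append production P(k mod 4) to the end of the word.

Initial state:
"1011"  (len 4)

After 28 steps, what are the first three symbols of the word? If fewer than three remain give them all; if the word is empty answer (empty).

t=0: "1011"  (len 4)
t=1: "011110"  (len 6)
t=2: "11110"  (len 5)
t=3: "11100110"  (len 8)
t=4: "110011000"  (len 9)
t=5: "10011000110"  (len 11)
t=6: "00110001101"  (len 11)
t=7: "0110001101"  (len 10)
t=8: "110001101"  (len 9)
t=9: "10001101110"  (len 11)
t=10: "00011011101"  (len 11)
t=11: "0011011101"  (len 10)
t=12: "011011101"  (len 9)
t=13: "11011101"  (len 8)
t=14: "10111011"  (len 8)
t=15: "01110110110"  (len 11)
t=16: "1110110110"  (len 10)
t=17: "110110110110"  (len 12)
t=18: "101101101101"  (len 12)
t=19: "011011011010110"  (len 15)
t=20: "11011011010110"  (len 14)
t=21: "1011011010110110"  (len 16)
t=22: "0110110101101101"  (len 16)
t=23: "110110101101101"  (len 15)
t=24: "1011010110110100"  (len 16)
t=25: "011010110110100110"  (len 18)
t=26: "11010110110100110"  (len 17)
t=27: "10101101101001100110"  (len 20)
t=28: "010110110100110011000"  (len 21)

010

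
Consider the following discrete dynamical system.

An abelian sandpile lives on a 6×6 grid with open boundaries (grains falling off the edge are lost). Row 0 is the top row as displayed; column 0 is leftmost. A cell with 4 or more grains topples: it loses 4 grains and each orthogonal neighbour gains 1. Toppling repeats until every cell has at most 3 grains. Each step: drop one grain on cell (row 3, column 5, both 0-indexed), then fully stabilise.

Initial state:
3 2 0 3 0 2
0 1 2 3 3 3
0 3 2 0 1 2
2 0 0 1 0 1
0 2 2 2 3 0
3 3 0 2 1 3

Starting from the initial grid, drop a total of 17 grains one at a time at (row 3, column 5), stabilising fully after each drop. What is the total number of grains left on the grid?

k=0  3 2 0 3 0 2
0 1 2 3 3 3
0 3 2 0 1 2
2 0 0 1 0 1
0 2 2 2 3 0
3 3 0 2 1 3
k=1  3 2 0 3 0 2
0 1 2 3 3 3
0 3 2 0 1 2
2 0 0 1 0 2
0 2 2 2 3 0
3 3 0 2 1 3
k=2  3 2 0 3 0 2
0 1 2 3 3 3
0 3 2 0 1 2
2 0 0 1 0 3
0 2 2 2 3 0
3 3 0 2 1 3
k=3  3 2 0 3 0 2
0 1 2 3 3 3
0 3 2 0 1 3
2 0 0 1 1 0
0 2 2 2 3 1
3 3 0 2 1 3
k=4  3 2 0 3 0 2
0 1 2 3 3 3
0 3 2 0 1 3
2 0 0 1 1 1
0 2 2 2 3 1
3 3 0 2 1 3
k=5  3 2 0 3 0 2
0 1 2 3 3 3
0 3 2 0 1 3
2 0 0 1 1 2
0 2 2 2 3 1
3 3 0 2 1 3
k=6  3 2 0 3 0 2
0 1 2 3 3 3
0 3 2 0 1 3
2 0 0 1 1 3
0 2 2 2 3 1
3 3 0 2 1 3
k=7  3 2 1 0 2 3
0 1 3 1 1 1
0 3 2 1 3 1
2 0 0 1 2 1
0 2 2 2 3 2
3 3 0 2 1 3
k=8  3 2 1 0 2 3
0 1 3 1 1 1
0 3 2 1 3 1
2 0 0 1 2 2
0 2 2 2 3 2
3 3 0 2 1 3
k=9  3 2 1 0 2 3
0 1 3 1 1 1
0 3 2 1 3 1
2 0 0 1 2 3
0 2 2 2 3 2
3 3 0 2 1 3
k=10  3 2 1 0 2 3
0 1 3 1 1 1
0 3 2 1 3 2
2 0 0 1 3 0
0 2 2 2 3 3
3 3 0 2 1 3
k=11  3 2 1 0 2 3
0 1 3 1 1 1
0 3 2 1 3 2
2 0 0 1 3 1
0 2 2 2 3 3
3 3 0 2 1 3
k=12  3 2 1 0 2 3
0 1 3 1 1 1
0 3 2 1 3 2
2 0 0 1 3 2
0 2 2 2 3 3
3 3 0 2 1 3
k=13  3 2 1 0 2 3
0 1 3 1 1 1
0 3 2 1 3 2
2 0 0 1 3 3
0 2 2 2 3 3
3 3 0 2 1 3
k=14  3 2 1 0 2 3
0 1 3 1 2 2
0 3 2 2 1 0
2 0 0 2 2 3
0 2 2 3 1 2
3 3 0 2 3 0
k=15  3 2 1 0 2 3
0 1 3 1 2 2
0 3 2 2 1 1
2 0 0 2 3 0
0 2 2 3 1 3
3 3 0 2 3 0
k=16  3 2 1 0 2 3
0 1 3 1 2 2
0 3 2 2 1 1
2 0 0 2 3 1
0 2 2 3 1 3
3 3 0 2 3 0
k=17  3 2 1 0 2 3
0 1 3 1 2 2
0 3 2 2 1 1
2 0 0 2 3 2
0 2 2 3 1 3
3 3 0 2 3 0

60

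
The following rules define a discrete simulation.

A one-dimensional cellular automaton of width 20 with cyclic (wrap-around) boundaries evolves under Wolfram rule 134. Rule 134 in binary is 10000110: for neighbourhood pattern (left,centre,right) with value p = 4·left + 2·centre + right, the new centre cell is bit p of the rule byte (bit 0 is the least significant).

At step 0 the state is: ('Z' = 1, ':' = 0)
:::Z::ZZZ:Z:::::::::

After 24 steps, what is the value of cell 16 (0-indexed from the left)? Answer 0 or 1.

0

step 0: :::Z::ZZZ:Z:::::::::
step 1: ::ZZ:Z:Z::Z:::::::::
step 2: :Z:::Z:Z:ZZ:::::::::
step 3: ZZ::ZZ:Z::::::::::::
step 4: :::Z:::Z:::::::::::Z
step 5: ::ZZ::ZZ::::::::::ZZ
step 6: :Z:::Z:::::::::::Z::
step 7: ZZ::ZZ::::::::::ZZ::
step 8: :::Z:::::::::::Z:::Z
step 9: ::ZZ::::::::::ZZ::ZZ
step 10: :Z:::::::::::Z:::Z::
step 11: ZZ::::::::::ZZ::ZZ::
step 12: :::::::::::Z:::Z:::Z
step 13: ::::::::::ZZ::ZZ::ZZ
step 14: :::::::::Z:::Z:::Z::
step 15: ::::::::ZZ::ZZ::ZZ::
step 16: :::::::Z:::Z:::Z::::
step 17: ::::::ZZ::ZZ::ZZ::::
step 18: :::::Z:::Z:::Z::::::
step 19: ::::ZZ::ZZ::ZZ::::::
step 20: :::Z:::Z:::Z::::::::
step 21: ::ZZ::ZZ::ZZ::::::::
step 22: :Z:::Z:::Z::::::::::
step 23: ZZ::ZZ::ZZ::::::::::
step 24: :::Z:::Z:::::::::::Z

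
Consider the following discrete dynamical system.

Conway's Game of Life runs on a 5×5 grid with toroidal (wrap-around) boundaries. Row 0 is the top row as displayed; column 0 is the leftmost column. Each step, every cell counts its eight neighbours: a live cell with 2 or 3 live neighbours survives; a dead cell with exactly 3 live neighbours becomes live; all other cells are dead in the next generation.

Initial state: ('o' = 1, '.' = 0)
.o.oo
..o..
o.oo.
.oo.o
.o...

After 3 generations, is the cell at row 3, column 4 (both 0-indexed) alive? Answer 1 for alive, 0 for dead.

0

gen 0: .o.oo
..o..
o.oo.
.oo.o
.o...
gen 1: oo.o.
o....
o...o
....o
.o..o
gen 2: .oo..
.....
o...o
...oo
.oooo
gen 3: oo...
oo...
o..oo
.o...
.o..o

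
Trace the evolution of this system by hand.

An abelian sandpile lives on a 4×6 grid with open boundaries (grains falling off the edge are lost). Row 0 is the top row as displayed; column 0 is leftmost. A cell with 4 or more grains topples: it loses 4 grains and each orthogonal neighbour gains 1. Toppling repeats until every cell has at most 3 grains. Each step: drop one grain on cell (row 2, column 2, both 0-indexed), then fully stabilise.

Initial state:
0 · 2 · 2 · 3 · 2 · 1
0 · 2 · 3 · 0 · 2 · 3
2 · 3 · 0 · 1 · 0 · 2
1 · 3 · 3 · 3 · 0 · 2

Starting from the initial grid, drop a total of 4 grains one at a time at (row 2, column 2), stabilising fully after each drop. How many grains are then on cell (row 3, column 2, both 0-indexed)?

[0] 0 · 2 · 2 · 3 · 2 · 1
0 · 2 · 3 · 0 · 2 · 3
2 · 3 · 0 · 1 · 0 · 2
1 · 3 · 3 · 3 · 0 · 2
[1] 0 · 2 · 2 · 3 · 2 · 1
0 · 2 · 3 · 0 · 2 · 3
2 · 3 · 1 · 1 · 0 · 2
1 · 3 · 3 · 3 · 0 · 2
[2] 0 · 2 · 2 · 3 · 2 · 1
0 · 2 · 3 · 0 · 2 · 3
2 · 3 · 2 · 1 · 0 · 2
1 · 3 · 3 · 3 · 0 · 2
[3] 0 · 2 · 2 · 3 · 2 · 1
0 · 2 · 3 · 0 · 2 · 3
2 · 3 · 3 · 1 · 0 · 2
1 · 3 · 3 · 3 · 0 · 2
[4] 0 · 3 · 3 · 3 · 2 · 1
1 · 0 · 1 · 1 · 2 · 3
3 · 2 · 3 · 3 · 0 · 2
2 · 1 · 2 · 0 · 1 · 2

2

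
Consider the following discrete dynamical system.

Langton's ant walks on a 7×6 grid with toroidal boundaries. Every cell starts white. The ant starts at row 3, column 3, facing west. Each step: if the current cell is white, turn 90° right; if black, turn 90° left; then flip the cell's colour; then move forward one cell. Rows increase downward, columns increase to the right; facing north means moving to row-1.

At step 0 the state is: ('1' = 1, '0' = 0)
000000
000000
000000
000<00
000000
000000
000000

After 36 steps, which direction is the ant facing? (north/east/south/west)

[0] 000000
000000
000000
000<00
000000
000000
000000
[1] 000000
000000
000^00
000100
000000
000000
000000
[2] 000000
000000
0001>0
000100
000000
000000
000000
[3] 000000
000000
000110
0001v0
000000
000000
000000
[4] 000000
000000
000110
000<10
000000
000000
000000
[5] 000000
000000
000110
000010
000v00
000000
000000
[6] 000000
000000
000110
000010
00<100
000000
000000
[7] 000000
000000
000110
00^010
001100
000000
000000
[8] 000000
000000
000110
001>10
001100
000000
000000
[9] 000000
000000
000110
001110
001v00
000000
000000
[10] 000000
000000
000110
001110
0010>0
000000
000000
[11] 000000
000000
000110
001110
001010
0000v0
000000
[12] 000000
000000
000110
001110
001010
000<10
000000
[13] 000000
000000
000110
001110
001^10
000110
000000
[14] 000000
000000
000110
001110
0011>0
000110
000000
[15] 000000
000000
000110
0011^0
001100
000110
000000
[16] 000000
000000
000110
001<00
001100
000110
000000
[17] 000000
000000
000110
001000
001v00
000110
000000
[18] 000000
000000
000110
001000
0010>0
000110
000000
[19] 000000
000000
000110
001000
001010
0001v0
000000
[20] 000000
000000
000110
001000
001010
00010>
000000
[21] 000000
000000
000110
001000
001010
000101
00000v
[22] 000000
000000
000110
001000
001010
000101
0000<1
[23] 000000
000000
000110
001000
001010
0001^1
000011
[24] 000000
000000
000110
001000
001010
00011>
000011
[25] 000000
000000
000110
001000
00101^
000110
000011
[26] 000000
000000
000110
001000
>01011
000110
000011
[27] 000000
000000
000110
001000
101011
v00110
000011
[28] 000000
000000
000110
001000
101011
10011<
000011
[29] 000000
000000
000110
001000
10101^
100111
000011
[30] 000000
000000
000110
001000
1010<0
100111
000011
[31] 000000
000000
000110
001000
101000
1001v1
000011
[32] 000000
000000
000110
001000
101000
10010>
000011
[33] 000000
000000
000110
001000
10100^
100100
000011
[34] 000000
000000
000110
001000
>01001
100100
000011
[35] 000000
000000
000110
^01000
001001
100100
000011
[36] 000000
000000
000110
1>1000
001001
100100
000011

east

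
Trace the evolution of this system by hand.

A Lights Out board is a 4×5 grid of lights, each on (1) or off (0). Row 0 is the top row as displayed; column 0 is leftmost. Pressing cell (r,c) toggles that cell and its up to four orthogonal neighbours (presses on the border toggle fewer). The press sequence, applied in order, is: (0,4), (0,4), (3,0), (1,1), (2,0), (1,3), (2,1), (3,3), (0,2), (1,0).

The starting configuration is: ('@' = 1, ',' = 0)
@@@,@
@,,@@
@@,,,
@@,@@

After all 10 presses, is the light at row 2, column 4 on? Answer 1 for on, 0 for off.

0

gen 0: @@@,@
@,,@@
@@,,,
@@,@@
gen 1: @@@@,
@,,@,
@@,,,
@@,@@
gen 2: @@@,@
@,,@@
@@,,,
@@,@@
gen 3: @@@,@
@,,@@
,@,,,
,,,@@
gen 4: @,@,@
,@@@@
,,,,,
,,,@@
gen 5: @,@,@
@@@@@
@@,,,
@,,@@
gen 6: @,@@@
@@,,,
@@,@,
@,,@@
gen 7: @,@@@
@,,,,
,,@@,
@@,@@
gen 8: @,@@@
@,,,,
,,@,,
@@@,,
gen 9: @@,,@
@,@,,
,,@,,
@@@,,
gen 10: ,@,,@
,@@,,
@,@,,
@@@,,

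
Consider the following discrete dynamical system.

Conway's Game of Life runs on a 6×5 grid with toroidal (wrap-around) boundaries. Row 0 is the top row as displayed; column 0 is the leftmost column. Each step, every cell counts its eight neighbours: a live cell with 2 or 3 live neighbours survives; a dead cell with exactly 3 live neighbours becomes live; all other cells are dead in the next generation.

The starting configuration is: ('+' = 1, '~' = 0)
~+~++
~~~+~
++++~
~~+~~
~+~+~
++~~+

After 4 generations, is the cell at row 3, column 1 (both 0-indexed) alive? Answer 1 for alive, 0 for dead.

1

step 0: ~+~++
~~~+~
++++~
~~+~~
~+~+~
++~~+
step 1: ~+~+~
~~~~~
~+~++
+~~~+
~+~++
~+~~~
step 2: ~~+~~
+~~++
~~~++
~+~~~
~++++
~+~++
step 3: ~++~~
+~+~~
~~++~
~+~~~
~+~~+
~+~~+
step 4: ~~++~
~~~~~
~~++~
++~+~
~++~~
~+~+~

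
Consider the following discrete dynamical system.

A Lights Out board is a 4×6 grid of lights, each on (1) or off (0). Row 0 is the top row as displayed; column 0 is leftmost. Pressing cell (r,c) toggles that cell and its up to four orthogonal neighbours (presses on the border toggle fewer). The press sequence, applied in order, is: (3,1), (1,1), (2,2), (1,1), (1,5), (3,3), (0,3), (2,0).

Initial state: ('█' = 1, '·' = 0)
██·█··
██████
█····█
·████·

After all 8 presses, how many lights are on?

8

k=0  ██·█··
██████
█····█
·████·
k=1  ██·█··
██████
██···█
█··██·
k=2  █··█··
···███
█····█
█··██·
k=3  █··█··
··████
████·█
█·███·
k=4  ██·█··
██·███
█·██·█
█·███·
k=5  ██·█·█
██·█··
█·██··
█·███·
k=6  ██·█·█
██·█··
█·█···
█·····
k=7  ███·██
██····
█·█···
█·····
k=8  ███·██
·█····
·██···
······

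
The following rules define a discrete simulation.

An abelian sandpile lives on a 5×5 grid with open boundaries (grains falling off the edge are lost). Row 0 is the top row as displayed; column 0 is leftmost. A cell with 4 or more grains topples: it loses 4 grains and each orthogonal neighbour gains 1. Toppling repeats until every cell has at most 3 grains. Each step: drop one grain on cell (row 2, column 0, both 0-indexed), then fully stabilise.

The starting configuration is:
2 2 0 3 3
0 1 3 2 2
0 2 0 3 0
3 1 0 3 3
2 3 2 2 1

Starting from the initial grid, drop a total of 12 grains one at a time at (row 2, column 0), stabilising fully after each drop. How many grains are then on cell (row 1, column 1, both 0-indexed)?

2

k=0  2 2 0 3 3
0 1 3 2 2
0 2 0 3 0
3 1 0 3 3
2 3 2 2 1
k=1  2 2 0 3 3
0 1 3 2 2
1 2 0 3 0
3 1 0 3 3
2 3 2 2 1
k=2  2 2 0 3 3
0 1 3 2 2
2 2 0 3 0
3 1 0 3 3
2 3 2 2 1
k=3  2 2 0 3 3
0 1 3 2 2
3 2 0 3 0
3 1 0 3 3
2 3 2 2 1
k=4  2 2 0 3 3
1 1 3 2 2
1 3 0 3 0
0 2 0 3 3
3 3 2 2 1
k=5  2 2 0 3 3
1 1 3 2 2
2 3 0 3 0
0 2 0 3 3
3 3 2 2 1
k=6  2 2 0 3 3
1 1 3 2 2
3 3 0 3 0
0 2 0 3 3
3 3 2 2 1
k=7  2 2 0 3 3
2 2 3 2 2
1 0 1 3 0
1 3 0 3 3
3 3 2 2 1
k=8  2 2 0 3 3
2 2 3 2 2
2 0 1 3 0
1 3 0 3 3
3 3 2 2 1
k=9  2 2 0 3 3
2 2 3 2 2
3 0 1 3 0
1 3 0 3 3
3 3 2 2 1
k=10  2 2 0 3 3
3 2 3 2 2
0 1 1 3 0
2 3 0 3 3
3 3 2 2 1
k=11  2 2 0 3 3
3 2 3 2 2
1 1 1 3 0
2 3 0 3 3
3 3 2 2 1
k=12  2 2 0 3 3
3 2 3 2 2
2 1 1 3 0
2 3 0 3 3
3 3 2 2 1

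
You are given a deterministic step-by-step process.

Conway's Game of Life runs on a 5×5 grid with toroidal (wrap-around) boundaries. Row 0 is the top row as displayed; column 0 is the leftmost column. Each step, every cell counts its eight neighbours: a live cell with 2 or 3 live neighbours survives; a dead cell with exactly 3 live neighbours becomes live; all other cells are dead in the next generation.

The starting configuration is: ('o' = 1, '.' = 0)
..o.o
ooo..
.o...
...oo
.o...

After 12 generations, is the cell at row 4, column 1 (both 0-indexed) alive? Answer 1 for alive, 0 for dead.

0

step 0: ..o.o
ooo..
.o...
...oo
.o...
step 1: ..oo.
o.oo.
.o.oo
o.o..
o.o.o
step 2: o....
o....
.....
..o..
o.o.o
step 3: o....
.....
.....
.o.o.
o..oo
step 4: o....
.....
.....
o.oo.
oooo.
step 5: o.o.o
.....
.....
o..o.
o..o.
step 6: oo.oo
.....
.....
.....
o.oo.
step 7: oo.o.
o...o
.....
.....
o.oo.
step 8: ...o.
oo..o
.....
.....
o.oo.
step 9: ...o.
o...o
o....
.....
..ooo
step 10: o.o..
o...o
o...o
...oo
..ooo
step 11: o.o..
...o.
.....
..o..
ooo..
step 12: o.ooo
.....
.....
..o..
o.oo.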